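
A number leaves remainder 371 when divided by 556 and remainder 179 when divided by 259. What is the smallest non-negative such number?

Write x = 371 + 556·k. Then 556·k ≡ 179 − 371 ≡ 67 (mod 259).
Need 556⁻¹ mod 259. Extended Euclid on (259, 38):
259 = 6×38 + 31
38 = 1×31 + 7
31 = 4×7 + 3
7 = 2×3 + 1
3 = 3×1 + 0
Back-substitute:
1 = 7 − 2·3
1 = −2·31 + 9·7
1 = 9·38 − 11·31
1 = −11·259 + 75·38
556⁻¹ ≡ 75 (mod 259), so k ≡ 75·67 ≡ 104 (mod 259).
x = 371 + 556·104 = 58195.

58195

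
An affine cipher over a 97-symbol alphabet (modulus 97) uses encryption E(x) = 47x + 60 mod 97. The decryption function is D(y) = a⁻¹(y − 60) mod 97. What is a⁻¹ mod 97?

64

Apply the Euclidean algorithm to 97 and 47:
97 = 2×47 + 3
47 = 15×3 + 2
3 = 1×2 + 1
2 = 2×1 + 0
The gcd is 1. Working backward:
1 = 3 − 2
1 = −47 + 16·3
1 = 16·97 − 33·47
So 47·(-33) ≡ 1 (mod 97), and -33 ≡ 64 (mod 97).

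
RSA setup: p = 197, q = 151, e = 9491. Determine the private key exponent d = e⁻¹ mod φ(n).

φ(n) = (p−1)(q−1) = 196·150 = 29400.
Need d with 9491·d ≡ 1 (mod 29400). Apply the extended Euclidean algorithm:
29400 = 3*9491 + 927
9491 = 10*927 + 221
927 = 4*221 + 43
221 = 5*43 + 6
43 = 7*6 + 1
6 = 6*1 + 0
Back-substitute:
1 = 43 − 7·6
1 = −7·221 + 36·43
1 = 36·927 − 151·221
1 = −151·9491 + 1546·927
1 = 1546·29400 − 4789·9491
So 9491·(-4789) ≡ 1 (mod 29400), hence d ≡ -4789 ≡ 24611 (mod 29400).

24611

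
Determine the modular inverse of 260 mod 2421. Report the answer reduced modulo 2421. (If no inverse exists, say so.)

1853

Apply the Euclidean algorithm to 2421 and 260:
2421 = 9*260 + 81
260 = 3*81 + 17
81 = 4*17 + 13
17 = 1*13 + 4
13 = 3*4 + 1
4 = 4*1 + 0
Since gcd(260, 2421) = 1, back-substitute to write 1 as a combination:
1 = 13 − 3·4
1 = −3·17 + 4·13
1 = 4·81 − 19·17
1 = −19·260 + 61·81
1 = 61·2421 − 568·260
Thus 260·(-568) ≡ 1 (mod 2421); reducing, -568 mod 2421 = 1853.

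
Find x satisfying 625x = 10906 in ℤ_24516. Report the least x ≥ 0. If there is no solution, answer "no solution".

First find gcd(625, 24516):
24516 = 39*625 + 141
625 = 4*141 + 61
141 = 2*61 + 19
61 = 3*19 + 4
19 = 4*4 + 3
4 = 1*3 + 1
3 = 3*1 + 0
gcd = 1, so a unique solution mod 24516 exists.
Back-substitute for the Bézout coefficients:
1 = 4 − 3
1 = −19 + 5·4
1 = 5·61 − 16·19
1 = −16·141 + 37·61
1 = 37·625 − 164·141
1 = −164·24516 + 6433·625
So 625·(6433) ≡ 1 (mod 24516), giving 625⁻¹ ≡ 6433.
x ≡ 625⁻¹·10906 ≡ 6433·10906 ≡ 18022 (mod 24516).

18022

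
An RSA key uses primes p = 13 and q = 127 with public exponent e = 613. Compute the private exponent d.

φ(n) = (p−1)(q−1) = 12·126 = 1512.
Need d with 613·d ≡ 1 (mod 1512). Apply the extended Euclidean algorithm:
1512 = 2·613 + 286
613 = 2·286 + 41
286 = 6·41 + 40
41 = 1·40 + 1
40 = 40·1 + 0
Back-substitute:
1 = 41 − 40
1 = −286 + 7·41
1 = 7·613 − 15·286
1 = −15·1512 + 37·613
So 613·37 ≡ 1 (mod 1512), hence d = 37.

37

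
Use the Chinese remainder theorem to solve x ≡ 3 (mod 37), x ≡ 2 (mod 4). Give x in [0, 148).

Write x = 3 + 37·k. Then 37·k ≡ 2 − 3 ≡ 3 (mod 4).
Need 37⁻¹ mod 4. Extended Euclid on (4, 1):
4 = 4×1 + 0
37⁻¹ ≡ 1 (mod 4), so k ≡ 1·3 ≡ 3 (mod 4).
x = 3 + 37·3 = 114.

114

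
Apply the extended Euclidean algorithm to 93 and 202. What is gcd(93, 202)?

Repeated division:
202 = 2·93 + 16
93 = 5·16 + 13
16 = 1·13 + 3
13 = 4·3 + 1
3 = 3·1 + 0
gcd(93, 202) = 1.
Back-substituting:
1 = 13 − 4·3
1 = −4·16 + 5·13
1 = 5·93 − 29·16
1 = −29·202 + 63·93
So 1 = (-29)·202 + (63)·93.

1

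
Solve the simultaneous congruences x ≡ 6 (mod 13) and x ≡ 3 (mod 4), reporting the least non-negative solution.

Write x = 6 + 13·k. Then 13·k ≡ 3 − 6 ≡ 1 (mod 4).
Need 13⁻¹ mod 4. Extended Euclid on (4, 1):
4 = 4*1 + 0
13⁻¹ ≡ 1 (mod 4), so k ≡ 1·1 ≡ 1 (mod 4).
x = 6 + 13·1 = 19.

19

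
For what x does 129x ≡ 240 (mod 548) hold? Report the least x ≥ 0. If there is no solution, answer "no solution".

First find gcd(129, 548):
548 = 4*129 + 32
129 = 4*32 + 1
32 = 32*1 + 0
gcd = 1, so a unique solution mod 548 exists.
Back-substitute for the Bézout coefficients:
1 = 129 − 4·32
1 = −4·548 + 17·129
So 129·(17) ≡ 1 (mod 548), giving 129⁻¹ ≡ 17.
x ≡ 129⁻¹·240 ≡ 17·240 ≡ 244 (mod 548).

244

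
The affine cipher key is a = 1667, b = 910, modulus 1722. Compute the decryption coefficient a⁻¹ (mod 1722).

Run Euclid on (1722, 1667):
1722 = 1·1667 + 55
1667 = 30·55 + 17
55 = 3·17 + 4
17 = 4·4 + 1
4 = 4·1 + 0
gcd = 1, so the inverse exists. Back-substitute:
1 = 17 − 4·4
1 = −4·55 + 13·17
1 = 13·1667 − 394·55
1 = −394·1722 + 407·1667
So 1667·407 ≡ 1 (mod 1722).

407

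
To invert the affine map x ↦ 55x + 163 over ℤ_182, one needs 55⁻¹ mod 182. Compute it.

139

gcd(182, 55) by repeated division:
182 = 3*55 + 17
55 = 3*17 + 4
17 = 4*4 + 1
4 = 4*1 + 0
Since gcd(55, 182) = 1, back-substitute to write 1 as a combination:
1 = 17 − 4·4
1 = −4·55 + 13·17
1 = 13·182 − 43·55
Hence 55⁻¹ ≡ -43 ≡ 139 (mod 182).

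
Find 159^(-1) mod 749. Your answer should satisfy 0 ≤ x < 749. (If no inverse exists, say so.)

Run Euclid on (749, 159):
749 = 4·159 + 113
159 = 1·113 + 46
113 = 2·46 + 21
46 = 2·21 + 4
21 = 5·4 + 1
4 = 4·1 + 0
gcd = 1, so the inverse exists. Back-substitute:
1 = 21 − 5·4
1 = −5·46 + 11·21
1 = 11·113 − 27·46
1 = −27·159 + 38·113
1 = 38·749 − 179·159
Thus 159·(-179) ≡ 1 (mod 749); reducing, -179 mod 749 = 570.

570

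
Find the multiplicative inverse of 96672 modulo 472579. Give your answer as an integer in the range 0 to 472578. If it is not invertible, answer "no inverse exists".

gcd(472579, 96672) by repeated division:
472579 = 4×96672 + 85891
96672 = 1×85891 + 10781
85891 = 7×10781 + 10424
10781 = 1×10424 + 357
10424 = 29×357 + 71
357 = 5×71 + 2
71 = 35×2 + 1
2 = 2×1 + 0
Since gcd(96672, 472579) = 1, back-substitute to write 1 as a combination:
1 = 71 − 35·2
1 = −35·357 + 176·71
1 = 176·10424 − 5139·357
1 = −5139·10781 + 5315·10424
1 = 5315·85891 − 42344·10781
1 = −42344·96672 + 47659·85891
1 = 47659·472579 − 232980·96672
Thus 96672·(-232980) ≡ 1 (mod 472579); reducing, -232980 mod 472579 = 239599.

239599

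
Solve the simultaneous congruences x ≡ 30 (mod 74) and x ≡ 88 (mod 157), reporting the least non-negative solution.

1658

Write x = 30 + 74·k. Then 74·k ≡ 88 − 30 ≡ 58 (mod 157).
Need 74⁻¹ mod 157. Extended Euclid on (157, 74):
157 = 2*74 + 9
74 = 8*9 + 2
9 = 4*2 + 1
2 = 2*1 + 0
Back-substitute:
1 = 9 − 4·2
1 = −4·74 + 33·9
1 = 33·157 − 70·74
74⁻¹ ≡ 87 (mod 157), so k ≡ 87·58 ≡ 22 (mod 157).
x = 30 + 74·22 = 1658.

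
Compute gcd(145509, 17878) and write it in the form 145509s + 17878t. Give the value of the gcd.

Repeated division:
145509 = 8*17878 + 2485
17878 = 7*2485 + 483
2485 = 5*483 + 70
483 = 6*70 + 63
70 = 1*63 + 7
63 = 9*7 + 0
gcd(145509, 17878) = 7.
Working backward:
7 = 70 − 63
7 = −483 + 7·70
7 = 7·2485 − 36·483
7 = −36·17878 + 259·2485
7 = 259·145509 − 2108·17878
So 7 = (259)·145509 + (-2108)·17878.

7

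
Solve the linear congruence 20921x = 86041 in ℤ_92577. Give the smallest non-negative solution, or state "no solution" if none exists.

First find gcd(20921, 92577):
92577 = 4·20921 + 8893
20921 = 2·8893 + 3135
8893 = 2·3135 + 2623
3135 = 1·2623 + 512
2623 = 5·512 + 63
512 = 8·63 + 8
63 = 7·8 + 7
8 = 1·7 + 1
7 = 7·1 + 0
gcd = 1, so a unique solution mod 92577 exists.
Back-substitute for the Bézout coefficients:
1 = 8 − 7
1 = −63 + 8·8
1 = 8·512 − 65·63
1 = −65·2623 + 333·512
1 = 333·3135 − 398·2623
1 = −398·8893 + 1129·3135
1 = 1129·20921 − 2656·8893
1 = −2656·92577 + 11753·20921
So 20921·(11753) ≡ 1 (mod 92577), giving 20921⁻¹ ≡ 11753.
x ≡ 20921⁻¹·86041 ≡ 11753·86041 ≡ 21302 (mod 92577).

21302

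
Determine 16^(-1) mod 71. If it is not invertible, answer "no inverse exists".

40

Extended Euclidean algorithm:
71 = 4·16 + 7
16 = 2·7 + 2
7 = 3·2 + 1
2 = 2·1 + 0
Since gcd(16, 71) = 1, back-substitute to write 1 as a combination:
1 = 7 − 3·2
1 = −3·16 + 7·7
1 = 7·71 − 31·16
Thus 16·(-31) ≡ 1 (mod 71); reducing, -31 mod 71 = 40.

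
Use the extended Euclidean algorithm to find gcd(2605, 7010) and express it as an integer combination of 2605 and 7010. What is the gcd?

Apply Euclid's algorithm to 7010 and 2605:
7010 = 2·2605 + 1800
2605 = 1·1800 + 805
1800 = 2·805 + 190
805 = 4·190 + 45
190 = 4·45 + 10
45 = 4·10 + 5
10 = 2·5 + 0
gcd(2605, 7010) = 5.
Express as a combination:
5 = 45 − 4·10
5 = −4·190 + 17·45
5 = 17·805 − 72·190
5 = −72·1800 + 161·805
5 = 161·2605 − 233·1800
5 = −233·7010 + 627·2605
So 5 = (-233)·7010 + (627)·2605.

5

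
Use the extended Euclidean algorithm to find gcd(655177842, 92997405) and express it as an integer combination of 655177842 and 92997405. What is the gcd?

9

Apply Euclid's algorithm to 655177842 and 92997405:
655177842 = 7·92997405 + 4196007
92997405 = 22·4196007 + 685251
4196007 = 6·685251 + 84501
685251 = 8·84501 + 9243
84501 = 9·9243 + 1314
9243 = 7·1314 + 45
1314 = 29·45 + 9
45 = 5·9 + 0
gcd(655177842, 92997405) = 9.
Working backward:
9 = 1314 − 29·45
9 = −29·9243 + 204·1314
9 = 204·84501 − 1865·9243
9 = −1865·685251 + 15124·84501
9 = 15124·4196007 − 92609·685251
9 = −92609·92997405 + 2052522·4196007
9 = 2052522·655177842 − 14460263·92997405
So 9 = (2052522)·655177842 + (-14460263)·92997405.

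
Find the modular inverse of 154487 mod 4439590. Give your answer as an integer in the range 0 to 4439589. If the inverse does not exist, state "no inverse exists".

1102203

Apply the Euclidean algorithm to 4439590 and 154487:
4439590 = 28*154487 + 113954
154487 = 1*113954 + 40533
113954 = 2*40533 + 32888
40533 = 1*32888 + 7645
32888 = 4*7645 + 2308
7645 = 3*2308 + 721
2308 = 3*721 + 145
721 = 4*145 + 141
145 = 1*141 + 4
141 = 35*4 + 1
4 = 4*1 + 0
Since gcd(154487, 4439590) = 1, back-substitute to write 1 as a combination:
1 = 141 − 35·4
1 = −35·145 + 36·141
1 = 36·721 − 179·145
1 = −179·2308 + 573·721
1 = 573·7645 − 1898·2308
1 = −1898·32888 + 8165·7645
1 = 8165·40533 − 10063·32888
1 = −10063·113954 + 28291·40533
1 = 28291·154487 − 38354·113954
1 = −38354·4439590 + 1102203·154487
So 154487·1102203 ≡ 1 (mod 4439590).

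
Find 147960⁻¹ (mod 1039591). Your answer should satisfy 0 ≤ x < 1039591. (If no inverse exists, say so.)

584921

Extended Euclidean algorithm:
1039591 = 7*147960 + 3871
147960 = 38*3871 + 862
3871 = 4*862 + 423
862 = 2*423 + 16
423 = 26*16 + 7
16 = 2*7 + 2
7 = 3*2 + 1
2 = 2*1 + 0
gcd = 1, so the inverse exists. Back-substitute:
1 = 7 − 3·2
1 = −3·16 + 7·7
1 = 7·423 − 185·16
1 = −185·862 + 377·423
1 = 377·3871 − 1693·862
1 = −1693·147960 + 64711·3871
1 = 64711·1039591 − 454670·147960
Thus 147960·(-454670) ≡ 1 (mod 1039591); reducing, -454670 mod 1039591 = 584921.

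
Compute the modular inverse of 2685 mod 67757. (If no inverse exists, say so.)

16832

Extended Euclidean algorithm:
67757 = 25·2685 + 632
2685 = 4·632 + 157
632 = 4·157 + 4
157 = 39·4 + 1
4 = 4·1 + 0
The gcd is 1. Working backward:
1 = 157 − 39·4
1 = −39·632 + 157·157
1 = 157·2685 − 667·632
1 = −667·67757 + 16832·2685
So 2685·16832 ≡ 1 (mod 67757).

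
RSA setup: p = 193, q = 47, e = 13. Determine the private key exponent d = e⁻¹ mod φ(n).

3397

φ(n) = (p−1)(q−1) = 192·46 = 8832.
Need d with 13·d ≡ 1 (mod 8832). Apply the extended Euclidean algorithm:
8832 = 679×13 + 5
13 = 2×5 + 3
5 = 1×3 + 2
3 = 1×2 + 1
2 = 2×1 + 0
Back-substitute:
1 = 3 − 2
1 = −5 + 2·3
1 = 2·13 − 5·5
1 = −5·8832 + 3397·13
So 13·3397 ≡ 1 (mod 8832), hence d = 3397.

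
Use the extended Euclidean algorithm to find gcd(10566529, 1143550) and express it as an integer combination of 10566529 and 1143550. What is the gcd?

1

Apply Euclid's algorithm to 10566529 and 1143550:
10566529 = 9·1143550 + 274579
1143550 = 4·274579 + 45234
274579 = 6·45234 + 3175
45234 = 14·3175 + 784
3175 = 4·784 + 39
784 = 20·39 + 4
39 = 9·4 + 3
4 = 1·3 + 1
3 = 3·1 + 0
gcd(10566529, 1143550) = 1.
Back-substituting:
1 = 4 − 3
1 = −39 + 10·4
1 = 10·784 − 201·39
1 = −201·3175 + 814·784
1 = 814·45234 − 11597·3175
1 = −11597·274579 + 70396·45234
1 = 70396·1143550 − 293181·274579
1 = −293181·10566529 + 2709025·1143550
So 1 = (-293181)·10566529 + (2709025)·1143550.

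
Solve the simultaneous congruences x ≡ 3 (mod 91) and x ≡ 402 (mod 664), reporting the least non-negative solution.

37586

Write x = 3 + 91·k. Then 91·k ≡ 402 − 3 ≡ 399 (mod 664).
Need 91⁻¹ mod 664. Extended Euclid on (664, 91):
664 = 7×91 + 27
91 = 3×27 + 10
27 = 2×10 + 7
10 = 1×7 + 3
7 = 2×3 + 1
3 = 3×1 + 0
Back-substitute:
1 = 7 − 2·3
1 = −2·10 + 3·7
1 = 3·27 − 8·10
1 = −8·91 + 27·27
1 = 27·664 − 197·91
91⁻¹ ≡ 467 (mod 664), so k ≡ 467·399 ≡ 413 (mod 664).
x = 3 + 91·413 = 37586.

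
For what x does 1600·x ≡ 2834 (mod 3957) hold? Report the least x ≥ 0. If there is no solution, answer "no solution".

1085

First find gcd(1600, 3957):
3957 = 2·1600 + 757
1600 = 2·757 + 86
757 = 8·86 + 69
86 = 1·69 + 17
69 = 4·17 + 1
17 = 17·1 + 0
gcd = 1, so a unique solution mod 3957 exists.
Back-substitute for the Bézout coefficients:
1 = 69 − 4·17
1 = −4·86 + 5·69
1 = 5·757 − 44·86
1 = −44·1600 + 93·757
1 = 93·3957 − 230·1600
So 1600·(-230) ≡ 1 (mod 3957), giving 1600⁻¹ ≡ 3727.
x ≡ 1600⁻¹·2834 ≡ 3727·2834 ≡ 1085 (mod 3957).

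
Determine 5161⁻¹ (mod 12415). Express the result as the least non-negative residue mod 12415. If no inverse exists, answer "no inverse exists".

no inverse exists

Euclidean algorithm on 12415, 5161:
12415 = 2·5161 + 2093
5161 = 2·2093 + 975
2093 = 2·975 + 143
975 = 6·143 + 117
143 = 1·117 + 26
117 = 4·26 + 13
26 = 2·13 + 0
Since gcd = 13 > 1, 5161 is not a unit mod 12415.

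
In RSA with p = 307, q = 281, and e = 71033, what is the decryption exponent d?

82217

φ(n) = (p−1)(q−1) = 306·280 = 85680.
Need d with 71033·d ≡ 1 (mod 85680). Apply the extended Euclidean algorithm:
85680 = 1*71033 + 14647
71033 = 4*14647 + 12445
14647 = 1*12445 + 2202
12445 = 5*2202 + 1435
2202 = 1*1435 + 767
1435 = 1*767 + 668
767 = 1*668 + 99
668 = 6*99 + 74
99 = 1*74 + 25
74 = 2*25 + 24
25 = 1*24 + 1
24 = 24*1 + 0
Back-substitute:
1 = 25 − 24
1 = −74 + 3·25
1 = 3·99 − 4·74
1 = −4·668 + 27·99
1 = 27·767 − 31·668
1 = −31·1435 + 58·767
1 = 58·2202 − 89·1435
1 = −89·12445 + 503·2202
1 = 503·14647 − 592·12445
1 = −592·71033 + 2871·14647
1 = 2871·85680 − 3463·71033
So 71033·(-3463) ≡ 1 (mod 85680), hence d ≡ -3463 ≡ 82217 (mod 85680).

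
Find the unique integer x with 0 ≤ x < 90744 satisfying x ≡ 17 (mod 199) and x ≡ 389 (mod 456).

Write x = 17 + 199·k. Then 199·k ≡ 389 − 17 ≡ 372 (mod 456).
Need 199⁻¹ mod 456. Extended Euclid on (456, 199):
456 = 2×199 + 58
199 = 3×58 + 25
58 = 2×25 + 8
25 = 3×8 + 1
8 = 8×1 + 0
Back-substitute:
1 = 25 − 3·8
1 = −3·58 + 7·25
1 = 7·199 − 24·58
1 = −24·456 + 55·199
199⁻¹ ≡ 55 (mod 456), so k ≡ 55·372 ≡ 396 (mod 456).
x = 17 + 199·396 = 78821.

78821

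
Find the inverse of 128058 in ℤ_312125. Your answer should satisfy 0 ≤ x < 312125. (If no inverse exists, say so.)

10722

Apply the Euclidean algorithm to 312125 and 128058:
312125 = 2·128058 + 56009
128058 = 2·56009 + 16040
56009 = 3·16040 + 7889
16040 = 2·7889 + 262
7889 = 30·262 + 29
262 = 9·29 + 1
29 = 29·1 + 0
The gcd is 1. Working backward:
1 = 262 − 9·29
1 = −9·7889 + 271·262
1 = 271·16040 − 551·7889
1 = −551·56009 + 1924·16040
1 = 1924·128058 − 4399·56009
1 = −4399·312125 + 10722·128058
So 128058·10722 ≡ 1 (mod 312125).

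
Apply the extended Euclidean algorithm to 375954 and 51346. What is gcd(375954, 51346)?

2

Repeated division:
375954 = 7·51346 + 16532
51346 = 3·16532 + 1750
16532 = 9·1750 + 782
1750 = 2·782 + 186
782 = 4·186 + 38
186 = 4·38 + 34
38 = 1·34 + 4
34 = 8·4 + 2
4 = 2·2 + 0
gcd(375954, 51346) = 2.
Working backward:
2 = 34 − 8·4
2 = −8·38 + 9·34
2 = 9·186 − 44·38
2 = −44·782 + 185·186
2 = 185·1750 − 414·782
2 = −414·16532 + 3911·1750
2 = 3911·51346 − 12147·16532
2 = −12147·375954 + 88940·51346
So 2 = (-12147)·375954 + (88940)·51346.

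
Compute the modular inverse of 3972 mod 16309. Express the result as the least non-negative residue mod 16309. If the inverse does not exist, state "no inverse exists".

15418

Run Euclid on (16309, 3972):
16309 = 4·3972 + 421
3972 = 9·421 + 183
421 = 2·183 + 55
183 = 3·55 + 18
55 = 3·18 + 1
18 = 18·1 + 0
gcd = 1, so the inverse exists. Back-substitute:
1 = 55 − 3·18
1 = −3·183 + 10·55
1 = 10·421 − 23·183
1 = −23·3972 + 217·421
1 = 217·16309 − 891·3972
So 3972·(-891) ≡ 1 (mod 16309), and -891 ≡ 15418 (mod 16309).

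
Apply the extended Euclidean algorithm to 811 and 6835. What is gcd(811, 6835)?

Apply Euclid's algorithm to 6835 and 811:
6835 = 8*811 + 347
811 = 2*347 + 117
347 = 2*117 + 113
117 = 1*113 + 4
113 = 28*4 + 1
4 = 4*1 + 0
gcd(811, 6835) = 1.
Back-substituting:
1 = 113 − 28·4
1 = −28·117 + 29·113
1 = 29·347 − 86·117
1 = −86·811 + 201·347
1 = 201·6835 − 1694·811
So 1 = (201)·6835 + (-1694)·811.

1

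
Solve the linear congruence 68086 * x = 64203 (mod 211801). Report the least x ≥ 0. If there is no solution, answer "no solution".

First find gcd(68086, 211801):
211801 = 3×68086 + 7543
68086 = 9×7543 + 199
7543 = 37×199 + 180
199 = 1×180 + 19
180 = 9×19 + 9
19 = 2×9 + 1
9 = 9×1 + 0
gcd = 1, so a unique solution mod 211801 exists.
Back-substitute for the Bézout coefficients:
1 = 19 − 2·9
1 = −2·180 + 19·19
1 = 19·199 − 21·180
1 = −21·7543 + 796·199
1 = 796·68086 − 7185·7543
1 = −7185·211801 + 22351·68086
So 68086·(22351) ≡ 1 (mod 211801), giving 68086⁻¹ ≡ 22351.
x ≡ 68086⁻¹·64203 ≡ 22351·64203 ≡ 49478 (mod 211801).

49478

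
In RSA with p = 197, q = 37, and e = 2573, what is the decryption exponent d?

2501

φ(n) = (p−1)(q−1) = 196·36 = 7056.
Need d with 2573·d ≡ 1 (mod 7056). Apply the extended Euclidean algorithm:
7056 = 2*2573 + 1910
2573 = 1*1910 + 663
1910 = 2*663 + 584
663 = 1*584 + 79
584 = 7*79 + 31
79 = 2*31 + 17
31 = 1*17 + 14
17 = 1*14 + 3
14 = 4*3 + 2
3 = 1*2 + 1
2 = 2*1 + 0
Back-substitute:
1 = 3 − 2
1 = −14 + 5·3
1 = 5·17 − 6·14
1 = −6·31 + 11·17
1 = 11·79 − 28·31
1 = −28·584 + 207·79
1 = 207·663 − 235·584
1 = −235·1910 + 677·663
1 = 677·2573 − 912·1910
1 = −912·7056 + 2501·2573
So 2573·2501 ≡ 1 (mod 7056), hence d = 2501.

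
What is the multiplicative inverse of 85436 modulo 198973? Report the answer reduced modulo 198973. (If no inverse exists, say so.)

Run Euclid on (198973, 85436):
198973 = 2·85436 + 28101
85436 = 3·28101 + 1133
28101 = 24·1133 + 909
1133 = 1·909 + 224
909 = 4·224 + 13
224 = 17·13 + 3
13 = 4·3 + 1
3 = 3·1 + 0
The gcd is 1. Working backward:
1 = 13 − 4·3
1 = −4·224 + 69·13
1 = 69·909 − 280·224
1 = −280·1133 + 349·909
1 = 349·28101 − 8656·1133
1 = −8656·85436 + 26317·28101
1 = 26317·198973 − 61290·85436
Hence 85436⁻¹ ≡ -61290 ≡ 137683 (mod 198973).

137683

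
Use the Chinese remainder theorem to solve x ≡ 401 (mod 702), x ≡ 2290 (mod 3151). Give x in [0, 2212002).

Write x = 401 + 702·k. Then 702·k ≡ 2290 − 401 ≡ 1889 (mod 3151).
Need 702⁻¹ mod 3151. Extended Euclid on (3151, 702):
3151 = 4×702 + 343
702 = 2×343 + 16
343 = 21×16 + 7
16 = 2×7 + 2
7 = 3×2 + 1
2 = 2×1 + 0
Back-substitute:
1 = 7 − 3·2
1 = −3·16 + 7·7
1 = 7·343 − 150·16
1 = −150·702 + 307·343
1 = 307·3151 − 1378·702
702⁻¹ ≡ 1773 (mod 3151), so k ≡ 1773·1889 ≡ 2835 (mod 3151).
x = 401 + 702·2835 = 1990571.

1990571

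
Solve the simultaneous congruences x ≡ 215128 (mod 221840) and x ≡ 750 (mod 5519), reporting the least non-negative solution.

434577848

Write x = 215128 + 221840·k. Then 221840·k ≡ 750 − 215128 ≡ 863 (mod 5519).
Need 221840⁻¹ mod 5519. Extended Euclid on (5519, 1080):
5519 = 5×1080 + 119
1080 = 9×119 + 9
119 = 13×9 + 2
9 = 4×2 + 1
2 = 2×1 + 0
Back-substitute:
1 = 9 − 4·2
1 = −4·119 + 53·9
1 = 53·1080 − 481·119
1 = −481·5519 + 2458·1080
221840⁻¹ ≡ 2458 (mod 5519), so k ≡ 2458·863 ≡ 1958 (mod 5519).
x = 215128 + 221840·1958 = 434577848.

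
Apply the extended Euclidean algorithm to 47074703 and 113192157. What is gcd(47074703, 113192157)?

13

Repeated division:
113192157 = 2*47074703 + 19042751
47074703 = 2*19042751 + 8989201
19042751 = 2*8989201 + 1064349
8989201 = 8*1064349 + 474409
1064349 = 2*474409 + 115531
474409 = 4*115531 + 12285
115531 = 9*12285 + 4966
12285 = 2*4966 + 2353
4966 = 2*2353 + 260
2353 = 9*260 + 13
260 = 20*13 + 0
gcd(47074703, 113192157) = 13.
Working backward:
13 = 2353 − 9·260
13 = −9·4966 + 19·2353
13 = 19·12285 − 47·4966
13 = −47·115531 + 442·12285
13 = 442·474409 − 1815·115531
13 = −1815·1064349 + 4072·474409
13 = 4072·8989201 − 34391·1064349
13 = −34391·19042751 + 72854·8989201
13 = 72854·47074703 − 180099·19042751
13 = −180099·113192157 + 433052·47074703
So 13 = (-180099)·113192157 + (433052)·47074703.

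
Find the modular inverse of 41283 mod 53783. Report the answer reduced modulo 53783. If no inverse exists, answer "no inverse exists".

Run Euclid on (53783, 41283):
53783 = 1*41283 + 12500
41283 = 3*12500 + 3783
12500 = 3*3783 + 1151
3783 = 3*1151 + 330
1151 = 3*330 + 161
330 = 2*161 + 8
161 = 20*8 + 1
8 = 8*1 + 0
The gcd is 1. Working backward:
1 = 161 − 20·8
1 = −20·330 + 41·161
1 = 41·1151 − 143·330
1 = −143·3783 + 470·1151
1 = 470·12500 − 1553·3783
1 = −1553·41283 + 5129·12500
1 = 5129·53783 − 6682·41283
Hence 41283⁻¹ ≡ -6682 ≡ 47101 (mod 53783).

47101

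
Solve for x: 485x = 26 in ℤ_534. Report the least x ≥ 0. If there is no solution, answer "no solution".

First find gcd(485, 534):
534 = 1×485 + 49
485 = 9×49 + 44
49 = 1×44 + 5
44 = 8×5 + 4
5 = 1×4 + 1
4 = 4×1 + 0
gcd = 1, so a unique solution mod 534 exists.
Back-substitute for the Bézout coefficients:
1 = 5 − 4
1 = −44 + 9·5
1 = 9·49 − 10·44
1 = −10·485 + 99·49
1 = 99·534 − 109·485
So 485·(-109) ≡ 1 (mod 534), giving 485⁻¹ ≡ 425.
x ≡ 485⁻¹·26 ≡ 425·26 ≡ 370 (mod 534).

370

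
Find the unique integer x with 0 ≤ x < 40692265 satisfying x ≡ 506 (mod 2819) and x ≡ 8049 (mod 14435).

25659044

Write x = 506 + 2819·k. Then 2819·k ≡ 8049 − 506 ≡ 7543 (mod 14435).
Need 2819⁻¹ mod 14435. Extended Euclid on (14435, 2819):
14435 = 5·2819 + 340
2819 = 8·340 + 99
340 = 3·99 + 43
99 = 2·43 + 13
43 = 3·13 + 4
13 = 3·4 + 1
4 = 4·1 + 0
Back-substitute:
1 = 13 − 3·4
1 = −3·43 + 10·13
1 = 10·99 − 23·43
1 = −23·340 + 79·99
1 = 79·2819 − 655·340
1 = −655·14435 + 3354·2819
2819⁻¹ ≡ 3354 (mod 14435), so k ≡ 3354·7543 ≡ 9102 (mod 14435).
x = 506 + 2819·9102 = 25659044.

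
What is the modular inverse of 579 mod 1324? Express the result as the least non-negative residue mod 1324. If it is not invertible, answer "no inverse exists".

327

Apply the Euclidean algorithm to 1324 and 579:
1324 = 2*579 + 166
579 = 3*166 + 81
166 = 2*81 + 4
81 = 20*4 + 1
4 = 4*1 + 0
gcd = 1, so the inverse exists. Back-substitute:
1 = 81 − 20·4
1 = −20·166 + 41·81
1 = 41·579 − 143·166
1 = −143·1324 + 327·579
So 579·327 ≡ 1 (mod 1324).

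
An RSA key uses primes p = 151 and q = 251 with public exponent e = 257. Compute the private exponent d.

φ(n) = (p−1)(q−1) = 150·250 = 37500.
Need d with 257·d ≡ 1 (mod 37500). Apply the extended Euclidean algorithm:
37500 = 145×257 + 235
257 = 1×235 + 22
235 = 10×22 + 15
22 = 1×15 + 7
15 = 2×7 + 1
7 = 7×1 + 0
Back-substitute:
1 = 15 − 2·7
1 = −2·22 + 3·15
1 = 3·235 − 32·22
1 = −32·257 + 35·235
1 = 35·37500 − 5107·257
So 257·(-5107) ≡ 1 (mod 37500), hence d ≡ -5107 ≡ 32393 (mod 37500).

32393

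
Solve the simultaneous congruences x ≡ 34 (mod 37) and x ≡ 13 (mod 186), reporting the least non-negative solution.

Write x = 34 + 37·k. Then 37·k ≡ 13 − 34 ≡ 165 (mod 186).
Need 37⁻¹ mod 186. Extended Euclid on (186, 37):
186 = 5*37 + 1
37 = 37*1 + 0
Back-substitute:
1 = 186 − 5·37
37⁻¹ ≡ 181 (mod 186), so k ≡ 181·165 ≡ 105 (mod 186).
x = 34 + 37·105 = 3919.

3919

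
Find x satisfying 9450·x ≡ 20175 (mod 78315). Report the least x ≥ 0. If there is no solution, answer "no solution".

3027

First find gcd(9450, 78315):
78315 = 8×9450 + 2715
9450 = 3×2715 + 1305
2715 = 2×1305 + 105
1305 = 12×105 + 45
105 = 2×45 + 15
45 = 3×15 + 0
gcd = 15 and 15 | 20175, so solutions exist. Divide through by 15: 630x ≡ 1345 (mod 5221).
Now find 630⁻¹ mod 5221:
5221 = 8×630 + 181
630 = 3×181 + 87
181 = 2×87 + 7
87 = 12×7 + 3
7 = 2×3 + 1
3 = 3×1 + 0
Back-substitute:
1 = 7 − 2·3
1 = −2·87 + 25·7
1 = 25·181 − 52·87
1 = −52·630 + 181·181
1 = 181·5221 − 1500·630
So 630·(-1500) ≡ 1 (mod 5221), i.e. 630⁻¹ ≡ 3721.
Then x ≡ 3721·1345 ≡ 3027 (mod 5221); the smallest non-negative solution is x = 3027.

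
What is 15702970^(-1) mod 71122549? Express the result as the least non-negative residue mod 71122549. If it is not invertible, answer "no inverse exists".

17261217

gcd(71122549, 15702970) by repeated division:
71122549 = 4×15702970 + 8310669
15702970 = 1×8310669 + 7392301
8310669 = 1×7392301 + 918368
7392301 = 8×918368 + 45357
918368 = 20×45357 + 11228
45357 = 4×11228 + 445
11228 = 25×445 + 103
445 = 4×103 + 33
103 = 3×33 + 4
33 = 8×4 + 1
4 = 4×1 + 0
gcd = 1, so the inverse exists. Back-substitute:
1 = 33 − 8·4
1 = −8·103 + 25·33
1 = 25·445 − 108·103
1 = −108·11228 + 2725·445
1 = 2725·45357 − 11008·11228
1 = −11008·918368 + 222885·45357
1 = 222885·7392301 − 1794088·918368
1 = −1794088·8310669 + 2016973·7392301
1 = 2016973·15702970 − 3811061·8310669
1 = −3811061·71122549 + 17261217·15702970
So 15702970·17261217 ≡ 1 (mod 71122549).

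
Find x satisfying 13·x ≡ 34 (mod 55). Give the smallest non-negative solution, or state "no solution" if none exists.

28

First find gcd(13, 55):
55 = 4·13 + 3
13 = 4·3 + 1
3 = 3·1 + 0
gcd = 1, so a unique solution mod 55 exists.
Back-substitute for the Bézout coefficients:
1 = 13 − 4·3
1 = −4·55 + 17·13
So 13·(17) ≡ 1 (mod 55), giving 13⁻¹ ≡ 17.
x ≡ 13⁻¹·34 ≡ 17·34 ≡ 28 (mod 55).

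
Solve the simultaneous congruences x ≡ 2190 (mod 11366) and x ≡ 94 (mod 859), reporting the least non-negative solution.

Write x = 2190 + 11366·k. Then 11366·k ≡ 94 − 2190 ≡ 481 (mod 859).
Need 11366⁻¹ mod 859. Extended Euclid on (859, 199):
859 = 4*199 + 63
199 = 3*63 + 10
63 = 6*10 + 3
10 = 3*3 + 1
3 = 3*1 + 0
Back-substitute:
1 = 10 − 3·3
1 = −3·63 + 19·10
1 = 19·199 − 60·63
1 = −60·859 + 259·199
11366⁻¹ ≡ 259 (mod 859), so k ≡ 259·481 ≡ 24 (mod 859).
x = 2190 + 11366·24 = 274974.

274974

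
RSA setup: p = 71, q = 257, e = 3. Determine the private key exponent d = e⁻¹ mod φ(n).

11947

φ(n) = (p−1)(q−1) = 70·256 = 17920.
Need d with 3·d ≡ 1 (mod 17920). Apply the extended Euclidean algorithm:
17920 = 5973·3 + 1
3 = 3·1 + 0
Back-substitute:
1 = 17920 − 5973·3
So 3·(-5973) ≡ 1 (mod 17920), hence d ≡ -5973 ≡ 11947 (mod 17920).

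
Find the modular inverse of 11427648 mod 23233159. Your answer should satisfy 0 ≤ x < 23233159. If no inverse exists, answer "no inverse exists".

11407436

gcd(23233159, 11427648) by repeated division:
23233159 = 2*11427648 + 377863
11427648 = 30*377863 + 91758
377863 = 4*91758 + 10831
91758 = 8*10831 + 5110
10831 = 2*5110 + 611
5110 = 8*611 + 222
611 = 2*222 + 167
222 = 1*167 + 55
167 = 3*55 + 2
55 = 27*2 + 1
2 = 2*1 + 0
The gcd is 1. Working backward:
1 = 55 − 27·2
1 = −27·167 + 82·55
1 = 82·222 − 109·167
1 = −109·611 + 300·222
1 = 300·5110 − 2509·611
1 = −2509·10831 + 5318·5110
1 = 5318·91758 − 45053·10831
1 = −45053·377863 + 185530·91758
1 = 185530·11427648 − 5610953·377863
1 = −5610953·23233159 + 11407436·11427648
So 11427648·11407436 ≡ 1 (mod 23233159).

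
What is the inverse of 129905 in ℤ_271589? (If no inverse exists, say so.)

gcd(271589, 129905) by repeated division:
271589 = 2×129905 + 11779
129905 = 11×11779 + 336
11779 = 35×336 + 19
336 = 17×19 + 13
19 = 1×13 + 6
13 = 2×6 + 1
6 = 6×1 + 0
Since gcd(129905, 271589) = 1, back-substitute to write 1 as a combination:
1 = 13 − 2·6
1 = −2·19 + 3·13
1 = 3·336 − 53·19
1 = −53·11779 + 1858·336
1 = 1858·129905 − 20491·11779
1 = −20491·271589 + 42840·129905
So 129905·42840 ≡ 1 (mod 271589).

42840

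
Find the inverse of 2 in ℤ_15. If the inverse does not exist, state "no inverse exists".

8

Extended Euclidean algorithm:
15 = 7*2 + 1
2 = 2*1 + 0
Since gcd(2, 15) = 1, back-substitute to write 1 as a combination:
1 = 15 − 7·2
Thus 2·(-7) ≡ 1 (mod 15); reducing, -7 mod 15 = 8.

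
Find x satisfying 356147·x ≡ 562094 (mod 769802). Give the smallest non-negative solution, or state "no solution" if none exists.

no solution

gcd(356147, 769802):
769802 = 2×356147 + 57508
356147 = 6×57508 + 11099
57508 = 5×11099 + 2013
11099 = 5×2013 + 1034
2013 = 1×1034 + 979
1034 = 1×979 + 55
979 = 17×55 + 44
55 = 1×44 + 11
44 = 4×11 + 0
gcd = 11, but 11 ∤ 562094, so the congruence has no solution.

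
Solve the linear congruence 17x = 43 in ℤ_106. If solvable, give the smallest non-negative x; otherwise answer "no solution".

15

First find gcd(17, 106):
106 = 6×17 + 4
17 = 4×4 + 1
4 = 4×1 + 0
gcd = 1, so a unique solution mod 106 exists.
Back-substitute for the Bézout coefficients:
1 = 17 − 4·4
1 = −4·106 + 25·17
So 17·(25) ≡ 1 (mod 106), giving 17⁻¹ ≡ 25.
x ≡ 17⁻¹·43 ≡ 25·43 ≡ 15 (mod 106).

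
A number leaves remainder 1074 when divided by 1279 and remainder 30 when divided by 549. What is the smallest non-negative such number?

Write x = 1074 + 1279·k. Then 1279·k ≡ 30 − 1074 ≡ 54 (mod 549).
Need 1279⁻¹ mod 549. Extended Euclid on (549, 181):
549 = 3*181 + 6
181 = 30*6 + 1
6 = 6*1 + 0
Back-substitute:
1 = 181 − 30·6
1 = −30·549 + 91·181
1279⁻¹ ≡ 91 (mod 549), so k ≡ 91·54 ≡ 522 (mod 549).
x = 1074 + 1279·522 = 668712.

668712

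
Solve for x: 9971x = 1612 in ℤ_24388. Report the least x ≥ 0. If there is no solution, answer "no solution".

First find gcd(9971, 24388):
24388 = 2*9971 + 4446
9971 = 2*4446 + 1079
4446 = 4*1079 + 130
1079 = 8*130 + 39
130 = 3*39 + 13
39 = 3*13 + 0
gcd = 13 and 13 | 1612, so solutions exist. Divide through by 13: 767x ≡ 124 (mod 1876).
Now find 767⁻¹ mod 1876:
1876 = 2×767 + 342
767 = 2×342 + 83
342 = 4×83 + 10
83 = 8×10 + 3
10 = 3×3 + 1
3 = 3×1 + 0
Back-substitute:
1 = 10 − 3·3
1 = −3·83 + 25·10
1 = 25·342 − 103·83
1 = −103·767 + 231·342
1 = 231·1876 − 565·767
So 767·(-565) ≡ 1 (mod 1876), i.e. 767⁻¹ ≡ 1311.
Then x ≡ 1311·124 ≡ 1228 (mod 1876); the smallest non-negative solution is x = 1228.

1228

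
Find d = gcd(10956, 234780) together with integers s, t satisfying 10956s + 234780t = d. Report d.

12

Euclidean algorithm:
234780 = 21·10956 + 4704
10956 = 2·4704 + 1548
4704 = 3·1548 + 60
1548 = 25·60 + 48
60 = 1·48 + 12
48 = 4·12 + 0
gcd(10956, 234780) = 12.
Express as a combination:
12 = 60 − 48
12 = −1548 + 26·60
12 = 26·4704 − 79·1548
12 = −79·10956 + 184·4704
12 = 184·234780 − 3943·10956
So 12 = (184)·234780 + (-3943)·10956.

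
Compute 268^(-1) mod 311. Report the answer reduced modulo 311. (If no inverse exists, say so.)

94

Extended Euclidean algorithm:
311 = 1·268 + 43
268 = 6·43 + 10
43 = 4·10 + 3
10 = 3·3 + 1
3 = 3·1 + 0
gcd = 1, so the inverse exists. Back-substitute:
1 = 10 − 3·3
1 = −3·43 + 13·10
1 = 13·268 − 81·43
1 = −81·311 + 94·268
So 268·94 ≡ 1 (mod 311).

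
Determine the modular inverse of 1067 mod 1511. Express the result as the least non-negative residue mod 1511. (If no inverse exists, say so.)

650

Extended Euclidean algorithm:
1511 = 1×1067 + 444
1067 = 2×444 + 179
444 = 2×179 + 86
179 = 2×86 + 7
86 = 12×7 + 2
7 = 3×2 + 1
2 = 2×1 + 0
Since gcd(1067, 1511) = 1, back-substitute to write 1 as a combination:
1 = 7 − 3·2
1 = −3·86 + 37·7
1 = 37·179 − 77·86
1 = −77·444 + 191·179
1 = 191·1067 − 459·444
1 = −459·1511 + 650·1067
So 1067·650 ≡ 1 (mod 1511).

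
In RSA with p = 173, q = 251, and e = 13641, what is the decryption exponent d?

35961

φ(n) = (p−1)(q−1) = 172·250 = 43000.
Need d with 13641·d ≡ 1 (mod 43000). Apply the extended Euclidean algorithm:
43000 = 3·13641 + 2077
13641 = 6·2077 + 1179
2077 = 1·1179 + 898
1179 = 1·898 + 281
898 = 3·281 + 55
281 = 5·55 + 6
55 = 9·6 + 1
6 = 6·1 + 0
Back-substitute:
1 = 55 − 9·6
1 = −9·281 + 46·55
1 = 46·898 − 147·281
1 = −147·1179 + 193·898
1 = 193·2077 − 340·1179
1 = −340·13641 + 2233·2077
1 = 2233·43000 − 7039·13641
So 13641·(-7039) ≡ 1 (mod 43000), hence d ≡ -7039 ≡ 35961 (mod 43000).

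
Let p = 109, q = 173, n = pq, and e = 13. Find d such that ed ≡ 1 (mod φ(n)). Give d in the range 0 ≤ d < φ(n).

1429

φ(n) = (p−1)(q−1) = 108·172 = 18576.
Need d with 13·d ≡ 1 (mod 18576). Apply the extended Euclidean algorithm:
18576 = 1428·13 + 12
13 = 1·12 + 1
12 = 12·1 + 0
Back-substitute:
1 = 13 − 12
1 = −18576 + 1429·13
So 13·1429 ≡ 1 (mod 18576), hence d = 1429.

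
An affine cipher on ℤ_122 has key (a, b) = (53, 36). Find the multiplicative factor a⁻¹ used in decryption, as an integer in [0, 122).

99

Apply the Euclidean algorithm to 122 and 53:
122 = 2×53 + 16
53 = 3×16 + 5
16 = 3×5 + 1
5 = 5×1 + 0
Since gcd(53, 122) = 1, back-substitute to write 1 as a combination:
1 = 16 − 3·5
1 = −3·53 + 10·16
1 = 10·122 − 23·53
Hence 53⁻¹ ≡ -23 ≡ 99 (mod 122).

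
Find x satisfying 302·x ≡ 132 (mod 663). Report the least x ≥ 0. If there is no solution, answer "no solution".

First find gcd(302, 663):
663 = 2×302 + 59
302 = 5×59 + 7
59 = 8×7 + 3
7 = 2×3 + 1
3 = 3×1 + 0
gcd = 1, so a unique solution mod 663 exists.
Back-substitute for the Bézout coefficients:
1 = 7 − 2·3
1 = −2·59 + 17·7
1 = 17·302 − 87·59
1 = −87·663 + 191·302
So 302·(191) ≡ 1 (mod 663), giving 302⁻¹ ≡ 191.
x ≡ 302⁻¹·132 ≡ 191·132 ≡ 18 (mod 663).

18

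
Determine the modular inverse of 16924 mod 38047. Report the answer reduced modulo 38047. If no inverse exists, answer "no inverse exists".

gcd(38047, 16924) by repeated division:
38047 = 2*16924 + 4199
16924 = 4*4199 + 128
4199 = 32*128 + 103
128 = 1*103 + 25
103 = 4*25 + 3
25 = 8*3 + 1
3 = 3*1 + 0
gcd = 1, so the inverse exists. Back-substitute:
1 = 25 − 8·3
1 = −8·103 + 33·25
1 = 33·128 − 41·103
1 = −41·4199 + 1345·128
1 = 1345·16924 − 5421·4199
1 = −5421·38047 + 12187·16924
So 16924·12187 ≡ 1 (mod 38047).

12187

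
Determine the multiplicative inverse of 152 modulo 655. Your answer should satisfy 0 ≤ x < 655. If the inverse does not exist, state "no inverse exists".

gcd(655, 152) by repeated division:
655 = 4*152 + 47
152 = 3*47 + 11
47 = 4*11 + 3
11 = 3*3 + 2
3 = 1*2 + 1
2 = 2*1 + 0
gcd = 1, so the inverse exists. Back-substitute:
1 = 3 − 2
1 = −11 + 4·3
1 = 4·47 − 17·11
1 = −17·152 + 55·47
1 = 55·655 − 237·152
Hence 152⁻¹ ≡ -237 ≡ 418 (mod 655).

418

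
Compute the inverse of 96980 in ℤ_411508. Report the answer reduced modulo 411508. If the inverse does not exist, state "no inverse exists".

no inverse exists

Euclidean algorithm on 411508, 96980:
411508 = 4×96980 + 23588
96980 = 4×23588 + 2628
23588 = 8×2628 + 2564
2628 = 1×2564 + 64
2564 = 40×64 + 4
64 = 16×4 + 0
gcd(96980, 411508) = 4 ≠ 1, so 96980 has no multiplicative inverse modulo 411508.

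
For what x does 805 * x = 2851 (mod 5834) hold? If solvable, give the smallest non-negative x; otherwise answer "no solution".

4649

First find gcd(805, 5834):
5834 = 7·805 + 199
805 = 4·199 + 9
199 = 22·9 + 1
9 = 9·1 + 0
gcd = 1, so a unique solution mod 5834 exists.
Back-substitute for the Bézout coefficients:
1 = 199 − 22·9
1 = −22·805 + 89·199
1 = 89·5834 − 645·805
So 805·(-645) ≡ 1 (mod 5834), giving 805⁻¹ ≡ 5189.
x ≡ 805⁻¹·2851 ≡ 5189·2851 ≡ 4649 (mod 5834).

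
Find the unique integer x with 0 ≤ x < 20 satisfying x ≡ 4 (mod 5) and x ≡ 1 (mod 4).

Write x = 4 + 5·k. Then 5·k ≡ 1 − 4 ≡ 1 (mod 4).
Need 5⁻¹ mod 4. Extended Euclid on (4, 1):
4 = 4×1 + 0
5⁻¹ ≡ 1 (mod 4), so k ≡ 1·1 ≡ 1 (mod 4).
x = 4 + 5·1 = 9.

9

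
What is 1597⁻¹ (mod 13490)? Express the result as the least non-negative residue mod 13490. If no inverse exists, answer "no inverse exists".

3193

gcd(13490, 1597) by repeated division:
13490 = 8*1597 + 714
1597 = 2*714 + 169
714 = 4*169 + 38
169 = 4*38 + 17
38 = 2*17 + 4
17 = 4*4 + 1
4 = 4*1 + 0
Since gcd(1597, 13490) = 1, back-substitute to write 1 as a combination:
1 = 17 − 4·4
1 = −4·38 + 9·17
1 = 9·169 − 40·38
1 = −40·714 + 169·169
1 = 169·1597 − 378·714
1 = −378·13490 + 3193·1597
So 1597·3193 ≡ 1 (mod 13490).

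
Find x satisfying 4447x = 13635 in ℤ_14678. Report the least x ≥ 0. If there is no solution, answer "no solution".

First find gcd(4447, 14678):
14678 = 3×4447 + 1337
4447 = 3×1337 + 436
1337 = 3×436 + 29
436 = 15×29 + 1
29 = 29×1 + 0
gcd = 1, so a unique solution mod 14678 exists.
Back-substitute for the Bézout coefficients:
1 = 436 − 15·29
1 = −15·1337 + 46·436
1 = 46·4447 − 153·1337
1 = −153·14678 + 505·4447
So 4447·(505) ≡ 1 (mod 14678), giving 4447⁻¹ ≡ 505.
x ≡ 4447⁻¹·13635 ≡ 505·13635 ≡ 1693 (mod 14678).

1693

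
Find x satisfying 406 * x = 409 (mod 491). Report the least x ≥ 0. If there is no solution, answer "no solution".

336

First find gcd(406, 491):
491 = 1*406 + 85
406 = 4*85 + 66
85 = 1*66 + 19
66 = 3*19 + 9
19 = 2*9 + 1
9 = 9*1 + 0
gcd = 1, so a unique solution mod 491 exists.
Back-substitute for the Bézout coefficients:
1 = 19 − 2·9
1 = −2·66 + 7·19
1 = 7·85 − 9·66
1 = −9·406 + 43·85
1 = 43·491 − 52·406
So 406·(-52) ≡ 1 (mod 491), giving 406⁻¹ ≡ 439.
x ≡ 406⁻¹·409 ≡ 439·409 ≡ 336 (mod 491).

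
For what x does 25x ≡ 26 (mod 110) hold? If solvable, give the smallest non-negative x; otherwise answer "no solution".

no solution

gcd(25, 110):
110 = 4·25 + 10
25 = 2·10 + 5
10 = 2·5 + 0
gcd = 5, but 5 ∤ 26, so the congruence has no solution.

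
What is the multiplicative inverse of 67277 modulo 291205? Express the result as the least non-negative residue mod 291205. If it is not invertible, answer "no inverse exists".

Extended Euclidean algorithm:
291205 = 4×67277 + 22097
67277 = 3×22097 + 986
22097 = 22×986 + 405
986 = 2×405 + 176
405 = 2×176 + 53
176 = 3×53 + 17
53 = 3×17 + 2
17 = 8×2 + 1
2 = 2×1 + 0
Since gcd(67277, 291205) = 1, back-substitute to write 1 as a combination:
1 = 17 − 8·2
1 = −8·53 + 25·17
1 = 25·176 − 83·53
1 = −83·405 + 191·176
1 = 191·986 − 465·405
1 = −465·22097 + 10421·986
1 = 10421·67277 − 31728·22097
1 = −31728·291205 + 137333·67277
So 67277·137333 ≡ 1 (mod 291205).

137333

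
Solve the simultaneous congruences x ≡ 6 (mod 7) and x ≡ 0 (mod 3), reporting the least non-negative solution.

6

Write x = 6 + 7·k. Then 7·k ≡ 0 − 6 ≡ 0 (mod 3).
Need 7⁻¹ mod 3. Extended Euclid on (3, 1):
3 = 3·1 + 0
7⁻¹ ≡ 1 (mod 3), so k ≡ 1·0 ≡ 0 (mod 3).
x = 6 + 7·0 = 6.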